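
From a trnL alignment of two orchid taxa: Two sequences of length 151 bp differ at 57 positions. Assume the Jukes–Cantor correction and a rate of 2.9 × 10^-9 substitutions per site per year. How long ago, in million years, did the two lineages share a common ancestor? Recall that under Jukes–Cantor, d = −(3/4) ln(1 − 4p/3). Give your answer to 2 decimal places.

90.49

p = 57/151 ≈ 0.377483.
d = −(3/4) ln(1 − 4p/3) = −0.75 ln(1 − 0.503311) = −0.75 ln(0.496689)
  = −0.75 × (-0.699791) = 0.524843 substitutions/site.
Under a molecular clock d = 2μt, so t = d/(2μ) = 0.524843 / (2 × 2.9 × 10^-9) = 90.49 million years.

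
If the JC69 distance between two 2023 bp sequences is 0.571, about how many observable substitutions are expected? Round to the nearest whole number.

809

Invert JC69: p = (3/4)(1 − e^(−4d/3)) = 0.75 × (1 − e^(-0.761333)) = 0.75 × (1 − 0.467043) = 0.399718.
Expected differing sites = pL ≈ 0.399718 × 2023 = 808.629514 ≈ 809.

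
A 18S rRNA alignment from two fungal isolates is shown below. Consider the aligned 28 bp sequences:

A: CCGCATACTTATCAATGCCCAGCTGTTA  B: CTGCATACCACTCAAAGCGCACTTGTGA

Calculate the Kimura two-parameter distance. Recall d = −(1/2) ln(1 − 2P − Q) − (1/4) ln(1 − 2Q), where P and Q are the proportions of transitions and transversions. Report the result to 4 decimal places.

0.4197

Of 28 sites, 3 differences are transitions and 6 are transversions, so P = 3/28 ≈ 0.107143 and Q = 6/28 ≈ 0.214286.
Under the Kimura two-parameter model, d = −½ ln(1 − 2P − Q) − ¼ ln(1 − 2Q).
1 − 2P − Q = 0.571428, giving −½ ln(0.571428) = 0.279808.
1 − 2Q = 0.571428, giving −¼ ln(0.571428) = 0.139904.
d = 0.279808 + 0.139904 = 0.419712.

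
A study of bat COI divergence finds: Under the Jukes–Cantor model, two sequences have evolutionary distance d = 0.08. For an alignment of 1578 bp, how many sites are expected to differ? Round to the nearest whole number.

120

Invert JC69: p = (3/4)(1 − e^(−4d/3)) = 0.75 × (1 − e^(-0.106667)) = 0.75 × (1 − 0.898825) = 0.075881.
Expected differing sites = pL ≈ 0.075881 × 1578 = 119.740218 ≈ 120.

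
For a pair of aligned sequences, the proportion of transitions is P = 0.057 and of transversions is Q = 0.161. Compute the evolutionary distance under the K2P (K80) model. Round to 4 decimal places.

Under the Kimura two-parameter model, d = −½ ln(1 − 2P − Q) − ¼ ln(1 − 2Q).
1 − 2P − Q = 0.725, giving −½ ln(0.725) = 0.160792.
1 − 2Q = 0.678, giving −¼ ln(0.678) = 0.097152.
d = 0.160792 + 0.097152 = 0.257944.

0.2579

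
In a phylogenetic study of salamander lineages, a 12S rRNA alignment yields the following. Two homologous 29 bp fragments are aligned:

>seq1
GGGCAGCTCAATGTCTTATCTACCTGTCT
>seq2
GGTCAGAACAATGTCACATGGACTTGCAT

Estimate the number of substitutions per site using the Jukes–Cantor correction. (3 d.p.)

The sequences differ at 10 of 29 sites (3, 7, 8, 16, 17, 20, 21, 24, 27, 28), so p = 10/29 ≈ 0.344828.
d = −(3/4) ln(1 − 4p/3) = −0.75 ln(1 − 0.459771) = −0.75 ln(0.540229)
  = −0.75 × (-0.615762) = 0.461822 substitutions/site.

0.462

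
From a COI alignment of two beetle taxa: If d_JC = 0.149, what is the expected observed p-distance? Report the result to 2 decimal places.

p = (3/4)(1 − e^(−4d/3)) = 0.75 × (1 − e^(-0.198667)) = 0.75 × (1 − 0.819823) = 0.135133.

0.14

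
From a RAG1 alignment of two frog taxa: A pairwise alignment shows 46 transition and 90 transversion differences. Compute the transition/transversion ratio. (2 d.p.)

R = 46/90 = 0.511111… ≈ 0.51 (to 2 d.p.).

0.51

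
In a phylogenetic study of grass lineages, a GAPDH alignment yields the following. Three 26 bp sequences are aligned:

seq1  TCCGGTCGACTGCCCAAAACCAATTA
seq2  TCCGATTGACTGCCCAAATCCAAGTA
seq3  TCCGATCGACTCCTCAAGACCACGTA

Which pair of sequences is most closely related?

seq1–seq2: 4/26 differ, p = 0.154, d = 0.172.
seq1–seq3: 6/26 differ, p = 0.231, d = 0.276.
seq2–seq3: 6/26 differ, p = 0.231, d = 0.276.
The smallest distance is between seq1 and seq2.

seq1 and seq2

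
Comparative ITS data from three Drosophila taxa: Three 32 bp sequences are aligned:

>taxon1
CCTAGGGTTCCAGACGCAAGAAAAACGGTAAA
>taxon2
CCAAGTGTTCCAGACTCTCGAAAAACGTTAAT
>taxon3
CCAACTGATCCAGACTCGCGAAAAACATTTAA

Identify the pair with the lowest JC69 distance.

taxon2 and taxon3

taxon1–taxon2: 7/32 differ, p = 0.219, d = 0.259.
taxon1–taxon3: 10/32 differ, p = 0.313, d = 0.404.
taxon2–taxon3: 6/32 differ, p = 0.188, d = 0.216.
The smallest distance is between taxon2 and taxon3.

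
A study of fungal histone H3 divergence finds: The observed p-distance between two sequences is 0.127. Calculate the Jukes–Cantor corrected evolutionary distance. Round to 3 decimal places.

0.139

d = −(3/4) ln(1 − 4p/3) = −0.75 ln(1 − 0.169333) = −0.75 ln(0.830667)
  = −0.75 × (-0.185526) = 0.139145 substitutions/site.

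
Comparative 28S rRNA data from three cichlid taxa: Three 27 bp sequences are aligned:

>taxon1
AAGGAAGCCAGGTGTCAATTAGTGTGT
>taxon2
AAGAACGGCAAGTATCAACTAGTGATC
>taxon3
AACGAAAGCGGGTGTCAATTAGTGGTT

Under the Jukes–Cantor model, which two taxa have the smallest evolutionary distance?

taxon1–taxon2: 9/27 differ, p = 0.333, d = 0.441.
taxon1–taxon3: 6/27 differ, p = 0.222, d = 0.264.
taxon2–taxon3: 10/27 differ, p = 0.370, d = 0.511.
The smallest distance is between taxon1 and taxon3.

taxon1 and taxon3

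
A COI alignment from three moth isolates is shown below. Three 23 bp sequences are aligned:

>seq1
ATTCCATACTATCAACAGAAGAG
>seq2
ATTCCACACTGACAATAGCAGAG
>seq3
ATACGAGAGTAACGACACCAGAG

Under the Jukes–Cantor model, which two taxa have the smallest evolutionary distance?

seq1–seq2: 5/23 differ, p = 0.217, d = 0.257.
seq1–seq3: 8/23 differ, p = 0.348, d = 0.467.
seq2–seq3: 8/23 differ, p = 0.348, d = 0.467.
The smallest distance is between seq1 and seq2.

seq1 and seq2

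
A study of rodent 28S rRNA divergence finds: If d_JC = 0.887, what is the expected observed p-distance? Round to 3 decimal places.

0.520

p = (3/4)(1 − e^(−4d/3)) = 0.75 × (1 − e^(-1.182667)) = 0.75 × (1 − 0.306460) = 0.520155.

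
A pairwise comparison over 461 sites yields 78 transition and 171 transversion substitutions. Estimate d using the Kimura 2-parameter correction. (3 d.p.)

P = 78/461 ≈ 0.169197 and Q = 171/461 ≈ 0.370933.
Under the Kimura two-parameter model, d = −½ ln(1 − 2P − Q) − ¼ ln(1 − 2Q).
1 − 2P − Q = 0.290673, giving −½ ln(0.290673) = 0.617778.
1 − 2Q = 0.258134, giving −¼ ln(0.258134) = 0.338569.
d = 0.617778 + 0.338569 = 0.956347.

0.956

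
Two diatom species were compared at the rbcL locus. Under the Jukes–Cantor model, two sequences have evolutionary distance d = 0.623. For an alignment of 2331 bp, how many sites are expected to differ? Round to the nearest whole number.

Invert JC69: p = (3/4)(1 − e^(−4d/3)) = 0.75 × (1 − e^(-0.830667)) = 0.75 × (1 − 0.435759) = 0.423181.
Expected differing sites = pL ≈ 0.423181 × 2331 = 986.434911 ≈ 986.

986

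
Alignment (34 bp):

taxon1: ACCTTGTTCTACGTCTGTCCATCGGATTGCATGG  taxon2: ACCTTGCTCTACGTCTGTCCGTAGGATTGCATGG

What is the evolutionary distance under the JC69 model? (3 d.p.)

The sequences differ at 3 of 34 sites (7, 21, 23), so p = 3/34 ≈ 0.088235.
d = −(3/4) ln(1 − 4p/3) = −0.75 ln(1 − 0.117647) = −0.75 ln(0.882353)
  = −0.75 × (-0.125163) = 0.093872 substitutions/site.

0.094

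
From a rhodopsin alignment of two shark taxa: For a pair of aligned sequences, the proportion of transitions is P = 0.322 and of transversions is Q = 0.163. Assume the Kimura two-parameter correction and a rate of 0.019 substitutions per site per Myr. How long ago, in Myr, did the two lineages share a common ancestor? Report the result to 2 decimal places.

24.24

Under the Kimura two-parameter model, d = −½ ln(1 − 2P − Q) − ¼ ln(1 − 2Q).
1 − 2P − Q = 0.193, giving −½ ln(0.193) = 0.822533.
1 − 2Q = 0.674, giving −¼ ln(0.674) = 0.098631.
d = 0.822533 + 0.098631 = 0.921164.
Under a molecular clock d = 2μt, so t = d/(2μ) = 0.921164 / (2 × 0.019) = 24.24 Myr.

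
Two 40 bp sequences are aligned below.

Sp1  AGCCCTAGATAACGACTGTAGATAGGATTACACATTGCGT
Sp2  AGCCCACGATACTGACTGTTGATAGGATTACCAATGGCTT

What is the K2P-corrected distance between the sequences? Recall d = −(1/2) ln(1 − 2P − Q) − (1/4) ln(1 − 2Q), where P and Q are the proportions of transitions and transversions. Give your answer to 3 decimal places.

Of 40 sites, 1 differences are transitions and 8 are transversions, so P = 1/40 = 0.025 and Q = 8/40 = 0.2.
Under the Kimura two-parameter model, d = −½ ln(1 − 2P − Q) − ¼ ln(1 − 2Q).
1 − 2P − Q = 0.75, giving −½ ln(0.75) = 0.143841.
1 − 2Q = 0.6, giving −¼ ln(0.6) = 0.127706.
d = 0.143841 + 0.127706 = 0.271547.

0.272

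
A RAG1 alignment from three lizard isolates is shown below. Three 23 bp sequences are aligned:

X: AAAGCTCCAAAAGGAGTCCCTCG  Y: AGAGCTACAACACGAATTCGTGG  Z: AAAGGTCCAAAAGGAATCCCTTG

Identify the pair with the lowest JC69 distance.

X and Z

X–Y: 8/23 differ, p = 0.348, d = 0.467.
X–Z: 3/23 differ, p = 0.130, d = 0.143.
Y–Z: 8/23 differ, p = 0.348, d = 0.467.
The smallest distance is between X and Z.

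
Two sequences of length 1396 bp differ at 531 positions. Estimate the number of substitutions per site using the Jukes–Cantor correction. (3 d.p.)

p = 531/1396 ≈ 0.380372.
d = −(3/4) ln(1 − 4p/3) = −0.75 ln(1 − 0.507163) = −0.75 ln(0.492837)
  = −0.75 × (-0.707577) = 0.530683 substitutions/site.

0.531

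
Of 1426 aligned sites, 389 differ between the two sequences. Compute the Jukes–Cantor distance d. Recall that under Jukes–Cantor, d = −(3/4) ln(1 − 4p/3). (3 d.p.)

0.339

p = 389/1426 ≈ 0.272791.
d = −(3/4) ln(1 − 4p/3) = −0.75 ln(1 − 0.363721) = −0.75 ln(0.636279)
  = −0.75 × (-0.452118) = 0.339089 substitutions/site.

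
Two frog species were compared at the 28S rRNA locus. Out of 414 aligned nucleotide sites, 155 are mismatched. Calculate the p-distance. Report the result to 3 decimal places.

p = 155/414 = 0.374396… ≈ 0.374 (to 3 d.p.).

0.374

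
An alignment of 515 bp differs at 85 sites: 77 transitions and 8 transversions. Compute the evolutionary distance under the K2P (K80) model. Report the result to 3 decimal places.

0.197

P = 77/515 ≈ 0.149515 and Q = 8/515 ≈ 0.015534.
Under the Kimura two-parameter model, d = −½ ln(1 − 2P − Q) − ¼ ln(1 − 2Q).
1 − 2P − Q = 0.685436, giving −½ ln(0.685436) = 0.188850.
1 − 2Q = 0.968932, giving −¼ ln(0.968932) = 0.007890.
d = 0.188850 + 0.007890 = 0.196740.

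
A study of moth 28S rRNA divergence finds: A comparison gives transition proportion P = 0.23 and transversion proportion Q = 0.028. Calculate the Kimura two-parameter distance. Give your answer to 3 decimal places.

0.349

Under the Kimura two-parameter model, d = −½ ln(1 − 2P − Q) − ¼ ln(1 − 2Q).
1 − 2P − Q = 0.512, giving −½ ln(0.512) = 0.334715.
1 − 2Q = 0.944, giving −¼ ln(0.944) = 0.014407.
d = 0.334715 + 0.014407 = 0.349122.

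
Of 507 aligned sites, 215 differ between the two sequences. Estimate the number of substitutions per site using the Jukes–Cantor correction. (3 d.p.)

p = 215/507 ≈ 0.424063.
d = −(3/4) ln(1 − 4p/3) = −0.75 ln(1 − 0.565417) = −0.75 ln(0.434583)
  = −0.75 × (-0.833368) = 0.625026 substitutions/site.

0.625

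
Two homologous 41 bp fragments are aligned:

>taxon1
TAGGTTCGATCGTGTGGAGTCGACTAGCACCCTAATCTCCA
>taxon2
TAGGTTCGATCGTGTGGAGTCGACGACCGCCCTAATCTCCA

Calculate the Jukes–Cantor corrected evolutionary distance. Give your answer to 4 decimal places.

The sequences differ at 3 of 41 sites (25, 27, 29), so p = 3/41 ≈ 0.073171.
d = −(3/4) ln(1 − 4p/3) = −0.75 ln(1 − 0.097561) = −0.75 ln(0.902439)
  = −0.75 × (-0.102654) = 0.076991 substitutions/site.

0.0770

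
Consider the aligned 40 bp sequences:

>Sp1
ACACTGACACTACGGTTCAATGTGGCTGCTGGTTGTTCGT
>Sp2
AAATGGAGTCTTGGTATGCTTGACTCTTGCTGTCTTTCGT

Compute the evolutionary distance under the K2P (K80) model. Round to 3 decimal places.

Of 40 sites, 3 differences are transitions and 18 are transversions, so P = 3/40 = 0.075 and Q = 18/40 = 0.45.
Under the Kimura two-parameter model, d = −½ ln(1 − 2P − Q) − ¼ ln(1 − 2Q).
1 − 2P − Q = 0.4, giving −½ ln(0.4) = 0.458145.
1 − 2Q = 0.1, giving −¼ ln(0.1) = 0.575646.
d = 0.458145 + 0.575646 = 1.033791.

1.034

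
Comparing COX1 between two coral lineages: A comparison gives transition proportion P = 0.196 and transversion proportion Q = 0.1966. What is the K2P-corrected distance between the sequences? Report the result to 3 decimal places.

Under the Kimura two-parameter model, d = −½ ln(1 − 2P − Q) − ¼ ln(1 − 2Q).
1 − 2P − Q = 0.4114, giving −½ ln(0.4114) = 0.444095.
1 − 2Q = 0.6068, giving −¼ ln(0.6068) = 0.124889.
d = 0.444095 + 0.124889 = 0.568984.

0.569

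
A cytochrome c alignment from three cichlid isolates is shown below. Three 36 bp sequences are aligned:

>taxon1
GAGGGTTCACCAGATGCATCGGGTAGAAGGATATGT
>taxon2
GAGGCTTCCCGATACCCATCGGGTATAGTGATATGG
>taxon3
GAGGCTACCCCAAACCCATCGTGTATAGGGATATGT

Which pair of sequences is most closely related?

taxon2 and taxon3

taxon1–taxon2: 10/36 differ, p = 0.278, d = 0.347.
taxon1–taxon3: 9/36 differ, p = 0.250, d = 0.304.
taxon2–taxon3: 6/36 differ, p = 0.167, d = 0.188.
The smallest distance is between taxon2 and taxon3.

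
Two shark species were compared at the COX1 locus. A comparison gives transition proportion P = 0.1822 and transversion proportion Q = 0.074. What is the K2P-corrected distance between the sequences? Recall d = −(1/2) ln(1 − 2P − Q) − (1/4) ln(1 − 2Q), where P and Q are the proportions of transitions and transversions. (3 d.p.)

Under the Kimura two-parameter model, d = −½ ln(1 − 2P − Q) − ¼ ln(1 − 2Q).
1 − 2P − Q = 0.5616, giving −½ ln(0.5616) = 0.288483.
1 − 2Q = 0.852, giving −¼ ln(0.852) = 0.040042.
d = 0.288483 + 0.040042 = 0.328525.

0.329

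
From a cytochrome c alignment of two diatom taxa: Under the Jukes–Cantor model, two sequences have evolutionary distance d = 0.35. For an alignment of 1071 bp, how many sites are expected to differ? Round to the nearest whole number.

Invert JC69: p = (3/4)(1 − e^(−4d/3)) = 0.75 × (1 − e^(-0.466667)) = 0.75 × (1 − 0.627089) = 0.279683.
Expected differing sites = pL ≈ 0.279683 × 1071 = 299.540493 ≈ 300.

300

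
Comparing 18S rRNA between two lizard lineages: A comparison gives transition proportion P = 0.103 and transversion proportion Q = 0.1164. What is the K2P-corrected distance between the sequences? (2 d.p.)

0.26

Under the Kimura two-parameter model, d = −½ ln(1 − 2P − Q) − ¼ ln(1 − 2Q).
1 − 2P − Q = 0.6776, giving −½ ln(0.6776) = 0.194599.
1 − 2Q = 0.7672, giving −¼ ln(0.7672) = 0.066252.
d = 0.194599 + 0.066252 = 0.260851.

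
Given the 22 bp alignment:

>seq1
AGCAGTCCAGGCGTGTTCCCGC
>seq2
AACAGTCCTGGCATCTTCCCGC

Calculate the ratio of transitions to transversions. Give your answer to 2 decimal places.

Transitions are A↔G and C↔T; transversions are all other mismatches.
Transitions: 2. Transversions: 2.
R = 2/2 = 1.00.

1.00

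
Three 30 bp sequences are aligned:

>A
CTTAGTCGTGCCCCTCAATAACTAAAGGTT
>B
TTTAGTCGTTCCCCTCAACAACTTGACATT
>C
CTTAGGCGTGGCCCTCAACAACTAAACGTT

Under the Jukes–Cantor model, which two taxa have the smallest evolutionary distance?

A–B: 7/30 differ, p = 0.233, d = 0.280.
A–C: 4/30 differ, p = 0.133, d = 0.147.
B–C: 7/30 differ, p = 0.233, d = 0.280.
The smallest distance is between A and C.

A and C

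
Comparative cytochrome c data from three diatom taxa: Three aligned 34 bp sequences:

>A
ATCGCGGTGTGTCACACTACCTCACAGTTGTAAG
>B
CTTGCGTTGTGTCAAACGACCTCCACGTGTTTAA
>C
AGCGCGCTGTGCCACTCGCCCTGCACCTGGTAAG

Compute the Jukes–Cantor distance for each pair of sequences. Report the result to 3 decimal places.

A–B: 12/34 sites differ → p ≈ 0.352941, d = −0.75 ln(1 − 0.470588) = 0.476991 ≈ 0.477.
A–C: 12/34 sites differ → p ≈ 0.352941, d = −0.75 ln(1 − 0.470588) = 0.476991 ≈ 0.477.
B–C: 13/34 sites differ → p ≈ 0.382353, d = −0.75 ln(1 − 0.509804) = 0.534712 ≈ 0.535.

d(A,B) = 0.477, d(A,C) = 0.477, d(B,C) = 0.535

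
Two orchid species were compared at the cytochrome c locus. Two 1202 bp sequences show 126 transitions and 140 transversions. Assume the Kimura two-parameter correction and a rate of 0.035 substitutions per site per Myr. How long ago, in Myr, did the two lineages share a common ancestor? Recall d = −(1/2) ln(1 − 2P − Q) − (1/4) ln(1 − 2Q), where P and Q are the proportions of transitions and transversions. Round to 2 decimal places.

P = 126/1202 ≈ 0.104825 and Q = 140/1202 ≈ 0.116473.
Under the Kimura two-parameter model, d = −½ ln(1 − 2P − Q) − ¼ ln(1 − 2Q).
1 − 2P − Q = 0.673877, giving −½ ln(0.673877) = 0.197354.
1 − 2Q = 0.767054, giving −¼ ln(0.767054) = 0.066300.
d = 0.197354 + 0.066300 = 0.263654.
Under a molecular clock d = 2μt, so t = d/(2μ) = 0.263654 / (2 × 0.035) = 3.77 Myr.

3.77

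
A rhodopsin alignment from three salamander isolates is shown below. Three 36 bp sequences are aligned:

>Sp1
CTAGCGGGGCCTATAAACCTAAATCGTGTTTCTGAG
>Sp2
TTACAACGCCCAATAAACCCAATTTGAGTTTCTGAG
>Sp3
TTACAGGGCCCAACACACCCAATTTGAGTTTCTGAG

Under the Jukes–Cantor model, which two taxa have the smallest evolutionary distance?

Sp2 and Sp3

Sp1–Sp2: 11/36 differ, p = 0.306, d = 0.392.
Sp1–Sp3: 11/36 differ, p = 0.306, d = 0.392.
Sp2–Sp3: 4/36 differ, p = 0.111, d = 0.120.
The smallest distance is between Sp2 and Sp3.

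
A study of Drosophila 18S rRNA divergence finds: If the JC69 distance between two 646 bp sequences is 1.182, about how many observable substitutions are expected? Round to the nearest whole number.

384

Invert JC69: p = (3/4)(1 − e^(−4d/3)) = 0.75 × (1 − e^(-1.576)) = 0.75 × (1 − 0.206801) = 0.594899.
Expected differing sites = pL ≈ 0.594899 × 646 = 384.304754 ≈ 384.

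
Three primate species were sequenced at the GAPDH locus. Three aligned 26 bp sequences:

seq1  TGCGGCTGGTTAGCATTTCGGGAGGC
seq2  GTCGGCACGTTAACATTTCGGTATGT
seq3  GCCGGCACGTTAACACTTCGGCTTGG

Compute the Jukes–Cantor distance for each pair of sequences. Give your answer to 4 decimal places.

d(seq1,seq2) = 0.3961, d(seq1,seq3) = 0.5393, d(seq2,seq3) = 0.2222

seq1–seq2: 8/26 sites differ → p ≈ 0.307692, d = −0.75 ln(1 − 0.410256) = 0.396050 ≈ 0.3961.
seq1–seq3: 10/26 sites differ → p ≈ 0.384615, d = −0.75 ln(1 − 0.51282) = 0.539341 ≈ 0.5393.
seq2–seq3: 5/26 sites differ → p ≈ 0.192308, d = −0.75 ln(1 − 0.256411) = 0.222200 ≈ 0.2222.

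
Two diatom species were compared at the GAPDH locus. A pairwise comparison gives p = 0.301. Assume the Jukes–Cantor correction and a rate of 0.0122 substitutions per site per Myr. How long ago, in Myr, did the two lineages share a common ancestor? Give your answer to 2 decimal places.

d = −(3/4) ln(1 − 4p/3) = −0.75 ln(1 − 0.401333) = −0.75 ln(0.598667)
  = −0.75 × (-0.513050) = 0.384788 substitutions/site.
Under a molecular clock d = 2μt, so t = d/(2μ) = 0.384788 / (2 × 0.0122) = 15.77 Myr.

15.77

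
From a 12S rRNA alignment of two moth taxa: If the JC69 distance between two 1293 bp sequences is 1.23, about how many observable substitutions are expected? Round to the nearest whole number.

782

Invert JC69: p = (3/4)(1 − e^(−4d/3)) = 0.75 × (1 − e^(-1.64)) = 0.75 × (1 − 0.193980) = 0.604515.
Expected differing sites = pL ≈ 0.604515 × 1293 = 781.637895 ≈ 782.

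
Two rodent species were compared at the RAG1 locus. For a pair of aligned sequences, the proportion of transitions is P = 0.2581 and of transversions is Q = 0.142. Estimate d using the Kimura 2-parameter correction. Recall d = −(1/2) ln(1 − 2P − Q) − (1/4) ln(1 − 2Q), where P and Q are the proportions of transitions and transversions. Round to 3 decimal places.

0.620

Under the Kimura two-parameter model, d = −½ ln(1 − 2P − Q) − ¼ ln(1 − 2Q).
1 − 2P − Q = 0.3418, giving −½ ln(0.3418) = 0.536765.
1 − 2Q = 0.716, giving −¼ ln(0.716) = 0.083519.
d = 0.536765 + 0.083519 = 0.620284.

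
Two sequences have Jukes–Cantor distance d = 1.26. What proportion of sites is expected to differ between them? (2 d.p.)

p = (3/4)(1 − e^(−4d/3)) = 0.75 × (1 − e^(-1.68)) = 0.75 × (1 − 0.186374) = 0.610220.

0.61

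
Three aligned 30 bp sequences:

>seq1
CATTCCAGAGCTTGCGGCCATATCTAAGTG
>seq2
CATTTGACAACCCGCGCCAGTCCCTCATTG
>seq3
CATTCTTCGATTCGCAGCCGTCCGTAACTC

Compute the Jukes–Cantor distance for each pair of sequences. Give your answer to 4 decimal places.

d(seq1,seq2) = 0.6467, d(seq1,seq3) = 0.7301, d(seq2,seq3) = 0.6467

seq1–seq2: 13/30 sites differ → p ≈ 0.433333, d = −0.75 ln(1 − 0.577777) = 0.646666 ≈ 0.6467.
seq1–seq3: 14/30 sites differ → p ≈ 0.466667, d = −0.75 ln(1 − 0.622223) = 0.730088 ≈ 0.7301.
seq2–seq3: 13/30 sites differ → p ≈ 0.433333, d = −0.75 ln(1 − 0.577777) = 0.646666 ≈ 0.6467.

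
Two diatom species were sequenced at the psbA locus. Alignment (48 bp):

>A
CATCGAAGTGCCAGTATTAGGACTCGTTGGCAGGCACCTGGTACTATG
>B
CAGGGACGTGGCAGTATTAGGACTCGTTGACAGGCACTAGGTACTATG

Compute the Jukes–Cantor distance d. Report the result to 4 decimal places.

The sequences differ at 7 of 48 sites (3, 4, 7, 11, 30, 38, 39), so p = 7/48 ≈ 0.145833.
d = −(3/4) ln(1 − 4p/3) = −0.75 ln(1 − 0.194444) = −0.75 ln(0.805556)
  = −0.75 × (-0.216223) = 0.162167 substitutions/site.

0.1622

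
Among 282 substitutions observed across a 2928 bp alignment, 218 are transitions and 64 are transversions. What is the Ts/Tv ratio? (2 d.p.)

R = 218/64 = 3.40625 ≈ 3.41 (to 2 d.p.).

3.41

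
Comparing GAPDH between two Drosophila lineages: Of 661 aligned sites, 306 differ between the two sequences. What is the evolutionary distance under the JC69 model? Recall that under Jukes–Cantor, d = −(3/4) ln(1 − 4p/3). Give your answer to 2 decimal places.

p = 306/661 ≈ 0.462935.
d = −(3/4) ln(1 − 4p/3) = −0.75 ln(1 − 0.617247) = −0.75 ln(0.382753)
  = −0.75 × (-0.960365) = 0.720274 substitutions/site.

0.72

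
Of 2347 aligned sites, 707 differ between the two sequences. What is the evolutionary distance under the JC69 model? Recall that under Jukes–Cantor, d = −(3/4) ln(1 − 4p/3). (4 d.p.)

0.3852

p = 707/2347 ≈ 0.301236.
d = −(3/4) ln(1 − 4p/3) = −0.75 ln(1 − 0.401648) = −0.75 ln(0.598352)
  = −0.75 × (-0.513576) = 0.385182 substitutions/site.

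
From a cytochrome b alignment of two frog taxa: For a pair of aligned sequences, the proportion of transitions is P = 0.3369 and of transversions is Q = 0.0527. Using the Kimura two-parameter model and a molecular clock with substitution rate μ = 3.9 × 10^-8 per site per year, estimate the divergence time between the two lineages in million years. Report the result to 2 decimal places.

8.67

Under the Kimura two-parameter model, d = −½ ln(1 − 2P − Q) − ¼ ln(1 − 2Q).
1 − 2P − Q = 0.2735, giving −½ ln(0.2735) = 0.648227.
1 − 2Q = 0.8946, giving −¼ ln(0.8946) = 0.027845.
d = 0.648227 + 0.027845 = 0.676072.
Under a molecular clock d = 2μt, so t = d/(2μ) = 0.676072 / (2 × 3.9 × 10^-8) = 8.67 million years.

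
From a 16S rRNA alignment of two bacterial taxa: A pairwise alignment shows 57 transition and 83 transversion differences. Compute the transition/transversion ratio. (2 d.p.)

R = 57/83 = 0.686746… ≈ 0.69 (to 2 d.p.).

0.69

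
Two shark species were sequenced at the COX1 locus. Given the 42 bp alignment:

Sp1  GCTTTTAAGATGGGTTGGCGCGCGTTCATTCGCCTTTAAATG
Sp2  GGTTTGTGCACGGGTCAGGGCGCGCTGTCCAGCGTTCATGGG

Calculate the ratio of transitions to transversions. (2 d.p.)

Transitions are A↔G and C↔T; transversions are all other mismatches.
Transitions: 9. Transversions: 11.
R = 9/11 = 0.818181… ≈ 0.82 (to 2 d.p.).

0.82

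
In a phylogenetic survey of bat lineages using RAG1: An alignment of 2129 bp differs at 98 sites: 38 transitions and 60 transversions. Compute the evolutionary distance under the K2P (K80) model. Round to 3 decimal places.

P = 38/2129 ≈ 0.017849 and Q = 60/2129 ≈ 0.028182.
Under the Kimura two-parameter model, d = −½ ln(1 − 2P − Q) − ¼ ln(1 − 2Q).
1 − 2P − Q = 0.93612, giving −½ ln(0.93612) = 0.033006.
1 − 2Q = 0.943636, giving −¼ ln(0.943636) = 0.014504.
d = 0.033006 + 0.014504 = 0.047510.

0.048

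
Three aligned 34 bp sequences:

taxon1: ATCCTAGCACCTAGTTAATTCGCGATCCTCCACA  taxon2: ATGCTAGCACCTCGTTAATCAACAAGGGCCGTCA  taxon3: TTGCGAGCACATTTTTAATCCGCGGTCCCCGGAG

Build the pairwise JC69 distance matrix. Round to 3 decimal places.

taxon1–taxon2: 12/34 sites differ → p ≈ 0.352941, d = −0.75 ln(1 − 0.470588) = 0.476991 ≈ 0.477.
taxon1–taxon3: 13/34 sites differ → p ≈ 0.382353, d = −0.75 ln(1 − 0.509804) = 0.534712 ≈ 0.535.
taxon2–taxon3: 15/34 sites differ → p ≈ 0.441176, d = −0.75 ln(1 − 0.588235) = 0.665477 ≈ 0.665.

d(taxon1,taxon2) = 0.477, d(taxon1,taxon3) = 0.535, d(taxon2,taxon3) = 0.665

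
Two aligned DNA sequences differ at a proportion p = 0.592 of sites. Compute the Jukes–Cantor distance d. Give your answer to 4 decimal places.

d = −(3/4) ln(1 − 4p/3) = −0.75 ln(1 − 0.789333) = −0.75 ln(0.210667)
  = −0.75 × (-1.557477) = 1.168108 substitutions/site.

1.1681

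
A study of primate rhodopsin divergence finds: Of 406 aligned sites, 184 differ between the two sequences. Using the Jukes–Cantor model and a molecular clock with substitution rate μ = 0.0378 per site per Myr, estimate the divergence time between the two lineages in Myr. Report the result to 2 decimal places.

p = 184/406 ≈ 0.453202.
d = −(3/4) ln(1 − 4p/3) = −0.75 ln(1 − 0.604269) = −0.75 ln(0.395731)
  = −0.75 × (-0.927021) = 0.695266 substitutions/site.
Under a molecular clock d = 2μt, so t = d/(2μ) = 0.695266 / (2 × 0.0378) = 9.20 Myr.

9.20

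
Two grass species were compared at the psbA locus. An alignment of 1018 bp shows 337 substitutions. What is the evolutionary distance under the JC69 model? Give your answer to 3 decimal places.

p = 337/1018 ≈ 0.331041.
d = −(3/4) ln(1 − 4p/3) = −0.75 ln(1 − 0.441388) = −0.75 ln(0.558612)
  = −0.75 × (-0.582300) = 0.436725 substitutions/site.

0.437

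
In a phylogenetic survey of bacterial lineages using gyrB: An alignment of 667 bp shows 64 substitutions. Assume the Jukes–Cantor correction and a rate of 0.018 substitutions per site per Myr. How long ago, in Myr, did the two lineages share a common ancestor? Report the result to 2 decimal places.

p = 64/667 ≈ 0.095952.
d = −(3/4) ln(1 − 4p/3) = −0.75 ln(1 − 0.127936) = −0.75 ln(0.872064)
  = −0.75 × (-0.136892) = 0.102669 substitutions/site.
Under a molecular clock d = 2μt, so t = d/(2μ) = 0.102669 / (2 × 0.018) = 2.85 Myr.

2.85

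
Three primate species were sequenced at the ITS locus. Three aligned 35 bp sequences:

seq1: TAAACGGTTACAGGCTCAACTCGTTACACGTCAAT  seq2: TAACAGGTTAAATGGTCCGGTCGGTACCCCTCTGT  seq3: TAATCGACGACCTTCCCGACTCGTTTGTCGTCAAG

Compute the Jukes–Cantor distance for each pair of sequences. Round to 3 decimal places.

seq1–seq2: 13/35 sites differ → p ≈ 0.371429, d = −0.75 ln(1 − 0.495239) = 0.512753 ≈ 0.513.
seq1–seq3: 13/35 sites differ → p ≈ 0.371429, d = −0.75 ln(1 − 0.495239) = 0.512753 ≈ 0.513.
seq2–seq3: 21/35 sites differ → p = 0.6, d = −0.75 ln(1 − 0.8) = 1.207078 ≈ 1.207.

d(seq1,seq2) = 0.513, d(seq1,seq3) = 0.513, d(seq2,seq3) = 1.207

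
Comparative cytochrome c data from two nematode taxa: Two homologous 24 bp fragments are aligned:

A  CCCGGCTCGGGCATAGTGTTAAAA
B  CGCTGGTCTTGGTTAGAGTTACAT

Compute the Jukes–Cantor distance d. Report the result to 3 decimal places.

The sequences differ at 10 of 24 sites (2, 4, 6, 9, 10, 12, 13, 17, 22, 24), so p = 10/24 ≈ 0.416667.
d = −(3/4) ln(1 − 4p/3) = −0.75 ln(1 − 0.555556) = −0.75 ln(0.444444)
  = −0.75 × (-0.810931) = 0.608198 substitutions/site.

0.608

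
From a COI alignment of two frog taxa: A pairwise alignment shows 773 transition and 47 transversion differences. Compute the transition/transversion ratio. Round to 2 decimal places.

16.45

R = 773/47 = 16.446808… ≈ 16.45 (to 2 d.p.).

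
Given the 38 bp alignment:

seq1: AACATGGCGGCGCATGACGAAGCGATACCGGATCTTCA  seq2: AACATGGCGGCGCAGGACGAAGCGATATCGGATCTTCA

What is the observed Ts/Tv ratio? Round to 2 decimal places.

Transitions are A↔G and C↔T; transversions are all other mismatches.
Transitions: 1. Transversions: 1.
R = 1/1 = 1.00.

1.00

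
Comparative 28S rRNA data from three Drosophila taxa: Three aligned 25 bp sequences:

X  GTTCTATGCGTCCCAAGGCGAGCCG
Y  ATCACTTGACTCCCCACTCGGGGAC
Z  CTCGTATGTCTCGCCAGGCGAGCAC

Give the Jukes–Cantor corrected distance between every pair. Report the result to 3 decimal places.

X–Y: 14/25 sites differ → p = 0.56, d = −0.75 ln(1 − 0.746667) = 1.029788 ≈ 1.030.
X–Z: 9/25 sites differ → p = 0.36, d = −0.75 ln(1 − 0.48) = 0.490445 ≈ 0.490.
Y–Z: 10/25 sites differ → p = 0.4, d = −0.75 ln(1 − 0.533333) = 0.571605 ≈ 0.572.

d(X,Y) = 1.030, d(X,Z) = 0.490, d(Y,Z) = 0.572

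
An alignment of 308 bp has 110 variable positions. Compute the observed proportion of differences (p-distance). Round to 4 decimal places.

0.3571

p = 110/308 = 0.357142… ≈ 0.3571 (to 4 d.p.).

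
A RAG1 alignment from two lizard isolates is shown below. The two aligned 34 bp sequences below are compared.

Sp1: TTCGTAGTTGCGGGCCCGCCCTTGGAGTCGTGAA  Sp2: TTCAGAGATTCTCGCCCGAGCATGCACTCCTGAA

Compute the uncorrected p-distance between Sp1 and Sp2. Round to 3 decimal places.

0.353

The sequences differ at 12 of 34 positions.
p = 12/34 = 0.352941… ≈ 0.353 (to 3 d.p.).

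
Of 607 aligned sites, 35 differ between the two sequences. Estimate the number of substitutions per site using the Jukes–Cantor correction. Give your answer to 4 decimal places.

0.0600

p = 35/607 ≈ 0.057661.
d = −(3/4) ln(1 − 4p/3) = −0.75 ln(1 − 0.076881) = −0.75 ln(0.923119)
  = −0.75 × (-0.079997) = 0.059998 substitutions/site.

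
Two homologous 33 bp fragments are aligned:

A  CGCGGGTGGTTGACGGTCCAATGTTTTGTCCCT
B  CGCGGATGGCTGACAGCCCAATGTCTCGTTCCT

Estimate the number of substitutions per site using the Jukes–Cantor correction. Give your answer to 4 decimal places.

The sequences differ at 7 of 33 sites (6, 10, 15, 17, 25, 27, 30), so p = 7/33 ≈ 0.212121.
d = −(3/4) ln(1 − 4p/3) = −0.75 ln(1 − 0.282828) = −0.75 ln(0.717172)
  = −0.75 × (-0.332440) = 0.249330 substitutions/site.

0.2493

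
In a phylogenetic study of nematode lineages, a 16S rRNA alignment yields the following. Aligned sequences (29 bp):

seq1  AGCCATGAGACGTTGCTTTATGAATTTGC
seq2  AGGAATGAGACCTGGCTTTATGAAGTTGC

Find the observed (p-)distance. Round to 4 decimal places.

The sequences differ at 5 of 29 positions (sites 3, 4, 12, 14, 25).
p = 5/29 = 0.172413… ≈ 0.1724 (to 4 d.p.).

0.1724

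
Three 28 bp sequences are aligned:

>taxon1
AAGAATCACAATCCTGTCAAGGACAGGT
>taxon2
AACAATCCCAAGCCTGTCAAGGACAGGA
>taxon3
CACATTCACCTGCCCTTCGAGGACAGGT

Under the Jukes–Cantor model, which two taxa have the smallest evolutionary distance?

taxon1–taxon2: 4/28 differ, p = 0.143, d = 0.158.
taxon1–taxon3: 9/28 differ, p = 0.321, d = 0.420.
taxon2–taxon3: 9/28 differ, p = 0.321, d = 0.420.
The smallest distance is between taxon1 and taxon2.

taxon1 and taxon2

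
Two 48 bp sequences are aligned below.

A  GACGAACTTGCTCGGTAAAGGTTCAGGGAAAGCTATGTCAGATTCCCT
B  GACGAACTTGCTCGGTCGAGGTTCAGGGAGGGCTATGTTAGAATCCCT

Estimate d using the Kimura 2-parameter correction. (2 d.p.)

Of 48 sites, 4 differences are transitions and 2 are transversions, so P = 4/48 ≈ 0.083333 and Q = 2/48 ≈ 0.041667.
Under the Kimura two-parameter model, d = −½ ln(1 − 2P − Q) − ¼ ln(1 − 2Q).
1 − 2P − Q = 0.791667, giving −½ ln(0.791667) = 0.116807.
1 − 2Q = 0.916666, giving −¼ ln(0.916666) = 0.021753.
d = 0.116807 + 0.021753 = 0.138560.

0.14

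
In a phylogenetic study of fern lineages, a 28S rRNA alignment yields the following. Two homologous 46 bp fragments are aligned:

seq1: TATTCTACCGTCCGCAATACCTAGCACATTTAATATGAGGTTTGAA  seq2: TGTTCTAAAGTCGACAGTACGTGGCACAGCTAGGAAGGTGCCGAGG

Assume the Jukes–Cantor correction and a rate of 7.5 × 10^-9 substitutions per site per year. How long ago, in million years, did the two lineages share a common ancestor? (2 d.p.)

46.91

The sequences differ at 21 of 46 sites, so p = 21/46 ≈ 0.456522.
d = −(3/4) ln(1 − 4p/3) = −0.75 ln(1 − 0.608696) = −0.75 ln(0.391304)
  = −0.75 × (-0.938271) = 0.703703 substitutions/site.
Under a molecular clock d = 2μt, so t = d/(2μ) = 0.703703 / (2 × 7.5 × 10^-9) = 46.91 million years.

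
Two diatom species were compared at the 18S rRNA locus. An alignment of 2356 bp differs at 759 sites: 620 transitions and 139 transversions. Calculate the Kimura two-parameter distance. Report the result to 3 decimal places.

0.472

P = 620/2356 ≈ 0.263158 and Q = 139/2356 ≈ 0.058998.
Under the Kimura two-parameter model, d = −½ ln(1 − 2P − Q) − ¼ ln(1 − 2Q).
1 − 2P − Q = 0.414686, giving −½ ln(0.414686) = 0.440117.
1 − 2Q = 0.882004, giving −¼ ln(0.882004) = 0.031390.
d = 0.440117 + 0.031390 = 0.471507.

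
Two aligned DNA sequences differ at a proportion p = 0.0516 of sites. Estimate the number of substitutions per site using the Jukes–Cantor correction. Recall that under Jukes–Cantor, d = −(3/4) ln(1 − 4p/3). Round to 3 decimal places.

d = −(3/4) ln(1 − 4p/3) = −0.75 ln(1 − 0.0688) = −0.75 ln(0.9312)
  = −0.75 × (-0.071281) = 0.053461 substitutions/site.

0.053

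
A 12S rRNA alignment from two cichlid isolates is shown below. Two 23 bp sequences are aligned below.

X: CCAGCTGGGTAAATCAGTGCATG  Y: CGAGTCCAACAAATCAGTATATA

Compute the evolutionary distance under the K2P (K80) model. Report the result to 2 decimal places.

0.81

Of 23 sites, 8 differences are transitions and 2 are transversions, so P = 8/23 ≈ 0.347826 and Q = 2/23 ≈ 0.086957.
Under the Kimura two-parameter model, d = −½ ln(1 − 2P − Q) − ¼ ln(1 − 2Q).
1 − 2P − Q = 0.217391, giving −½ ln(0.217391) = 0.763029.
1 − 2Q = 0.826086, giving −¼ ln(0.826086) = 0.047764.
d = 0.763029 + 0.047764 = 0.810793.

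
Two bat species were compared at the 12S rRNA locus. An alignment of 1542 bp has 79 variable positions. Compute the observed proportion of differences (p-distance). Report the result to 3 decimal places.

0.051

p = 79/1542 = 0.051232… ≈ 0.051 (to 3 d.p.).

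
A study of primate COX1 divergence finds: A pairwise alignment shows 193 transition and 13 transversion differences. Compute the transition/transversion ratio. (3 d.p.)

R = 193/13 = 14.846153… ≈ 14.846 (to 3 d.p.).

14.846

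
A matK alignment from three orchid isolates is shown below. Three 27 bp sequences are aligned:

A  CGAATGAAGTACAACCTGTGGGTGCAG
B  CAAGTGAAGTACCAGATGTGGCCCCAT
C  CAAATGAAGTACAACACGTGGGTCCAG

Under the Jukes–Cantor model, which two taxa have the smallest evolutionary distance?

A–B: 9/27 differ, p = 0.333, d = 0.441.
A–C: 4/27 differ, p = 0.148, d = 0.165.
B–C: 7/27 differ, p = 0.259, d = 0.318.
The smallest distance is between A and C.

A and C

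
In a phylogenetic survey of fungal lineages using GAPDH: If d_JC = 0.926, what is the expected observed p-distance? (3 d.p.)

p = (3/4)(1 − e^(−4d/3)) = 0.75 × (1 − e^(-1.234667)) = 0.75 × (1 − 0.290932) = 0.531801.

0.532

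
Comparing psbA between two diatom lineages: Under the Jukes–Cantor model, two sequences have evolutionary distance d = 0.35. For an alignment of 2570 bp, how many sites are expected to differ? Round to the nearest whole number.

719

Invert JC69: p = (3/4)(1 − e^(−4d/3)) = 0.75 × (1 − e^(-0.466667)) = 0.75 × (1 − 0.627089) = 0.279683.
Expected differing sites = pL ≈ 0.279683 × 2570 = 718.78531 ≈ 719.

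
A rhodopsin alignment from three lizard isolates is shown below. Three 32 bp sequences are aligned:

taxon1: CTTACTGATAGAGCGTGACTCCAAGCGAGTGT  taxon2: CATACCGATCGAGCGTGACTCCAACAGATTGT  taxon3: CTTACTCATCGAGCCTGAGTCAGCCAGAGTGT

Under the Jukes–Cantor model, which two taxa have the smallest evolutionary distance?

taxon1 and taxon2

taxon1–taxon2: 6/32 differ, p = 0.188, d = 0.216.
taxon1–taxon3: 9/32 differ, p = 0.281, d = 0.353.
taxon2–taxon3: 9/32 differ, p = 0.281, d = 0.353.
The smallest distance is between taxon1 and taxon2.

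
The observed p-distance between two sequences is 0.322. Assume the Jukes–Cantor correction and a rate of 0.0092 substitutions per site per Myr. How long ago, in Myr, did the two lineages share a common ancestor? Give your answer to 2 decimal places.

d = −(3/4) ln(1 − 4p/3) = −0.75 ln(1 − 0.429333) = −0.75 ln(0.570667)
  = −0.75 × (-0.560949) = 0.420712 substitutions/site.
Under a molecular clock d = 2μt, so t = d/(2μ) = 0.420712 / (2 × 0.0092) = 22.86 Myr.

22.86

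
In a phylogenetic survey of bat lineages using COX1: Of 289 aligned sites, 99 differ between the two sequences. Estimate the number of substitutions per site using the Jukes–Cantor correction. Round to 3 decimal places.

0.458

p = 99/289 ≈ 0.342561.
d = −(3/4) ln(1 − 4p/3) = −0.75 ln(1 − 0.456748) = −0.75 ln(0.543252)
  = −0.75 × (-0.610182) = 0.457637 substitutions/site.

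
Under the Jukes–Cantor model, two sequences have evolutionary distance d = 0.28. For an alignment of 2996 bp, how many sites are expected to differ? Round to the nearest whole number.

Invert JC69: p = (3/4)(1 − e^(−4d/3)) = 0.75 × (1 − e^(-0.373333)) = 0.75 × (1 − 0.688436) = 0.233673.
Expected differing sites = pL ≈ 0.233673 × 2996 = 700.084308 ≈ 700.

700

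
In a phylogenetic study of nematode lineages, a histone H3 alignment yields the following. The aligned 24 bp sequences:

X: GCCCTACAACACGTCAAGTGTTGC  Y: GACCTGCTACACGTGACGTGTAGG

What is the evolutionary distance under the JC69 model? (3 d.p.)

0.369

The sequences differ at 7 of 24 sites (2, 6, 8, 15, 17, 22, 24), so p = 7/24 ≈ 0.291667.
d = −(3/4) ln(1 − 4p/3) = −0.75 ln(1 − 0.388889) = −0.75 ln(0.611111)
  = −0.75 × (-0.492477) = 0.369358 substitutions/site.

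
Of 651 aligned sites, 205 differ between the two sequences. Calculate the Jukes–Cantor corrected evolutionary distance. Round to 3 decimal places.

0.408

p = 205/651 ≈ 0.3149.
d = −(3/4) ln(1 − 4p/3) = −0.75 ln(1 − 0.419867) = −0.75 ln(0.580133)
  = −0.75 × (-0.544498) = 0.408374 substitutions/site.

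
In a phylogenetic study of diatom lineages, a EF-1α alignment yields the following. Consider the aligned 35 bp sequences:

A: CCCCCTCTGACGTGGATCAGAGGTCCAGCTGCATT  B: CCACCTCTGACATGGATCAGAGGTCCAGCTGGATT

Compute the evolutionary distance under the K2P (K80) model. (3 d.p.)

Of 35 sites, 1 differences are transitions and 2 are transversions, so P = 1/35 ≈ 0.028571 and Q = 2/35 ≈ 0.057143.
Under the Kimura two-parameter model, d = −½ ln(1 − 2P − Q) − ¼ ln(1 − 2Q).
1 − 2P − Q = 0.885715, giving −½ ln(0.885715) = 0.060680.
1 − 2Q = 0.885714, giving −¼ ln(0.885714) = 0.030340.
d = 0.060680 + 0.030340 = 0.091020.

0.091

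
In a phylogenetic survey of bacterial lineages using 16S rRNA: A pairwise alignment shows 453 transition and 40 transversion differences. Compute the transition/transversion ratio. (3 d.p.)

R = 453/40 = 11.325.

11.325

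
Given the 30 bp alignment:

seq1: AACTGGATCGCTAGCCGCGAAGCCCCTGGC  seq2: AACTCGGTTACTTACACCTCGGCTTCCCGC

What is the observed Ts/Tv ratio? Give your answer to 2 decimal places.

Transitions are A↔G and C↔T; transversions are all other mismatches.
Transitions: 8. Transversions: 7.
R = 8/7 = 1.142857… ≈ 1.14 (to 2 d.p.).

1.14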